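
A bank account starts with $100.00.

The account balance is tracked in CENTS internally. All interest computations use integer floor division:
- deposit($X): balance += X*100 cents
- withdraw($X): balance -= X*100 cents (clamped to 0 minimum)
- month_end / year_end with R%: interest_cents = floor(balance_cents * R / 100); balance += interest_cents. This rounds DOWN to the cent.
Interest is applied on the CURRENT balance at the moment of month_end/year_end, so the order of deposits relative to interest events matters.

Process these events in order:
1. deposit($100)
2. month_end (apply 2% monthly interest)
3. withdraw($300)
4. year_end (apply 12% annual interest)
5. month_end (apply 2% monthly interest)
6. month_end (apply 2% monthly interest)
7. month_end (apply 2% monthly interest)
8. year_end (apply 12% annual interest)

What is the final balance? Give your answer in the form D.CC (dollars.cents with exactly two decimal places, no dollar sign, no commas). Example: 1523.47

Answer: 0.00

Derivation:
After 1 (deposit($100)): balance=$200.00 total_interest=$0.00
After 2 (month_end (apply 2% monthly interest)): balance=$204.00 total_interest=$4.00
After 3 (withdraw($300)): balance=$0.00 total_interest=$4.00
After 4 (year_end (apply 12% annual interest)): balance=$0.00 total_interest=$4.00
After 5 (month_end (apply 2% monthly interest)): balance=$0.00 total_interest=$4.00
After 6 (month_end (apply 2% monthly interest)): balance=$0.00 total_interest=$4.00
After 7 (month_end (apply 2% monthly interest)): balance=$0.00 total_interest=$4.00
After 8 (year_end (apply 12% annual interest)): balance=$0.00 total_interest=$4.00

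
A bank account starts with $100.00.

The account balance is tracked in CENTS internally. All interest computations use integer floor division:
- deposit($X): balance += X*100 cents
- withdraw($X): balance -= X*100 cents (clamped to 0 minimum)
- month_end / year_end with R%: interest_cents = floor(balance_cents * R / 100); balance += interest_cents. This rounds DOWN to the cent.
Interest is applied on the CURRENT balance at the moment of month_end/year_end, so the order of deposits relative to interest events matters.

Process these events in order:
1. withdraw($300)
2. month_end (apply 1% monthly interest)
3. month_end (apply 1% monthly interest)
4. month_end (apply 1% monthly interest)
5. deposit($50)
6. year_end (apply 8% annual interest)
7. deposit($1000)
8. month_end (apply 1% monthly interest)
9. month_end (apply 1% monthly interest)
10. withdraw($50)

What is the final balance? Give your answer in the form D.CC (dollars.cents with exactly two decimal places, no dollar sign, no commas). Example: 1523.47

After 1 (withdraw($300)): balance=$0.00 total_interest=$0.00
After 2 (month_end (apply 1% monthly interest)): balance=$0.00 total_interest=$0.00
After 3 (month_end (apply 1% monthly interest)): balance=$0.00 total_interest=$0.00
After 4 (month_end (apply 1% monthly interest)): balance=$0.00 total_interest=$0.00
After 5 (deposit($50)): balance=$50.00 total_interest=$0.00
After 6 (year_end (apply 8% annual interest)): balance=$54.00 total_interest=$4.00
After 7 (deposit($1000)): balance=$1054.00 total_interest=$4.00
After 8 (month_end (apply 1% monthly interest)): balance=$1064.54 total_interest=$14.54
After 9 (month_end (apply 1% monthly interest)): balance=$1075.18 total_interest=$25.18
After 10 (withdraw($50)): balance=$1025.18 total_interest=$25.18

Answer: 1025.18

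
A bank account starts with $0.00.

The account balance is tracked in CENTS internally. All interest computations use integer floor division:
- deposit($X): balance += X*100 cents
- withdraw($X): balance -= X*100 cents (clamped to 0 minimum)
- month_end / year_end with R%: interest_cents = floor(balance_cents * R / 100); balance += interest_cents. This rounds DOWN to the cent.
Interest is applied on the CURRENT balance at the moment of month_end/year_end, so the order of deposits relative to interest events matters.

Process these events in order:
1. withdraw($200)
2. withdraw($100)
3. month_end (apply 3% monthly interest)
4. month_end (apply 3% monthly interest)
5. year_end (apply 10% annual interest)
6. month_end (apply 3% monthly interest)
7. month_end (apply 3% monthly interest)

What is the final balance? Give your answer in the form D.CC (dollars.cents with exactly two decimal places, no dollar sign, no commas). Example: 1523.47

Answer: 0.00

Derivation:
After 1 (withdraw($200)): balance=$0.00 total_interest=$0.00
After 2 (withdraw($100)): balance=$0.00 total_interest=$0.00
After 3 (month_end (apply 3% monthly interest)): balance=$0.00 total_interest=$0.00
After 4 (month_end (apply 3% monthly interest)): balance=$0.00 total_interest=$0.00
After 5 (year_end (apply 10% annual interest)): balance=$0.00 total_interest=$0.00
After 6 (month_end (apply 3% monthly interest)): balance=$0.00 total_interest=$0.00
After 7 (month_end (apply 3% monthly interest)): balance=$0.00 total_interest=$0.00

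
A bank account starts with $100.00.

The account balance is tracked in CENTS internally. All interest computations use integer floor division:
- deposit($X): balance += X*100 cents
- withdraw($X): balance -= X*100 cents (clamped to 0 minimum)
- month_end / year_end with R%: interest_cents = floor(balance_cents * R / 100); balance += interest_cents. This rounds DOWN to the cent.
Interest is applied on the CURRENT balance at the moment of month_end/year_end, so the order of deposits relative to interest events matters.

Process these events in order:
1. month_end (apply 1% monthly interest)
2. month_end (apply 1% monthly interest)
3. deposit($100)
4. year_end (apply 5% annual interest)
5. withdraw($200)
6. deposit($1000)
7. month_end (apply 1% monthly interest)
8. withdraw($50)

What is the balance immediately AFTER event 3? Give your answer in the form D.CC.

After 1 (month_end (apply 1% monthly interest)): balance=$101.00 total_interest=$1.00
After 2 (month_end (apply 1% monthly interest)): balance=$102.01 total_interest=$2.01
After 3 (deposit($100)): balance=$202.01 total_interest=$2.01

Answer: 202.01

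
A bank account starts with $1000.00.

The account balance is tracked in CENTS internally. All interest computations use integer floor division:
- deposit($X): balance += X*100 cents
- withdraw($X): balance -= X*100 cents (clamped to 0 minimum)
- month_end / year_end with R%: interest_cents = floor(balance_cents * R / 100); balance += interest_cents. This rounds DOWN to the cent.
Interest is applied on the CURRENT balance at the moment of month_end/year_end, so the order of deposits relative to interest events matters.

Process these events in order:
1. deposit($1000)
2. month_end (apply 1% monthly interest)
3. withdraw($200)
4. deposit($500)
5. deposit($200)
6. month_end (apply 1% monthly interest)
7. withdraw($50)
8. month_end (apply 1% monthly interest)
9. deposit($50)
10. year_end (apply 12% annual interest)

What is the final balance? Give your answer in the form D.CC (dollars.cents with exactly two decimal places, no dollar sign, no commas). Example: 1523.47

Answer: 2878.56

Derivation:
After 1 (deposit($1000)): balance=$2000.00 total_interest=$0.00
After 2 (month_end (apply 1% monthly interest)): balance=$2020.00 total_interest=$20.00
After 3 (withdraw($200)): balance=$1820.00 total_interest=$20.00
After 4 (deposit($500)): balance=$2320.00 total_interest=$20.00
After 5 (deposit($200)): balance=$2520.00 total_interest=$20.00
After 6 (month_end (apply 1% monthly interest)): balance=$2545.20 total_interest=$45.20
After 7 (withdraw($50)): balance=$2495.20 total_interest=$45.20
After 8 (month_end (apply 1% monthly interest)): balance=$2520.15 total_interest=$70.15
After 9 (deposit($50)): balance=$2570.15 total_interest=$70.15
After 10 (year_end (apply 12% annual interest)): balance=$2878.56 total_interest=$378.56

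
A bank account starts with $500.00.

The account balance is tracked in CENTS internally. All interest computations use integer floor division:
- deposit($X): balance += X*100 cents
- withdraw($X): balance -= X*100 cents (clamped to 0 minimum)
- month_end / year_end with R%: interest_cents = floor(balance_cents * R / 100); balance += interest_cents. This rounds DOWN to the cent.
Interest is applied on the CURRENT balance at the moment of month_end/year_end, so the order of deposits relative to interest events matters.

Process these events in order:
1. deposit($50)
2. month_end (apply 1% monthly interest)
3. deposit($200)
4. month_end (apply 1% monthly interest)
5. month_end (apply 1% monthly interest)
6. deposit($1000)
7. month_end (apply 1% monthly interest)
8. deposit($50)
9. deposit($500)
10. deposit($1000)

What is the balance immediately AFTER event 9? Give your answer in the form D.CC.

Answer: 2338.38

Derivation:
After 1 (deposit($50)): balance=$550.00 total_interest=$0.00
After 2 (month_end (apply 1% monthly interest)): balance=$555.50 total_interest=$5.50
After 3 (deposit($200)): balance=$755.50 total_interest=$5.50
After 4 (month_end (apply 1% monthly interest)): balance=$763.05 total_interest=$13.05
After 5 (month_end (apply 1% monthly interest)): balance=$770.68 total_interest=$20.68
After 6 (deposit($1000)): balance=$1770.68 total_interest=$20.68
After 7 (month_end (apply 1% monthly interest)): balance=$1788.38 total_interest=$38.38
After 8 (deposit($50)): balance=$1838.38 total_interest=$38.38
After 9 (deposit($500)): balance=$2338.38 total_interest=$38.38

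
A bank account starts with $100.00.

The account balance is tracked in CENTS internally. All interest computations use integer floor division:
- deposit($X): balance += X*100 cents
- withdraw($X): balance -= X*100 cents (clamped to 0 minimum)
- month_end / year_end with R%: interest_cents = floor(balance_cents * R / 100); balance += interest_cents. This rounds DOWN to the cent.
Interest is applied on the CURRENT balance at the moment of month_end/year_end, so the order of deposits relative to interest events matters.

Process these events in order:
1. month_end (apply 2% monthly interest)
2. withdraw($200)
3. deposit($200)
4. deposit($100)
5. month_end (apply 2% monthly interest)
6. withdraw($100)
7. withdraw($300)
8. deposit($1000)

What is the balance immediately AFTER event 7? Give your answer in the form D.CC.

Answer: 0.00

Derivation:
After 1 (month_end (apply 2% monthly interest)): balance=$102.00 total_interest=$2.00
After 2 (withdraw($200)): balance=$0.00 total_interest=$2.00
After 3 (deposit($200)): balance=$200.00 total_interest=$2.00
After 4 (deposit($100)): balance=$300.00 total_interest=$2.00
After 5 (month_end (apply 2% monthly interest)): balance=$306.00 total_interest=$8.00
After 6 (withdraw($100)): balance=$206.00 total_interest=$8.00
After 7 (withdraw($300)): balance=$0.00 total_interest=$8.00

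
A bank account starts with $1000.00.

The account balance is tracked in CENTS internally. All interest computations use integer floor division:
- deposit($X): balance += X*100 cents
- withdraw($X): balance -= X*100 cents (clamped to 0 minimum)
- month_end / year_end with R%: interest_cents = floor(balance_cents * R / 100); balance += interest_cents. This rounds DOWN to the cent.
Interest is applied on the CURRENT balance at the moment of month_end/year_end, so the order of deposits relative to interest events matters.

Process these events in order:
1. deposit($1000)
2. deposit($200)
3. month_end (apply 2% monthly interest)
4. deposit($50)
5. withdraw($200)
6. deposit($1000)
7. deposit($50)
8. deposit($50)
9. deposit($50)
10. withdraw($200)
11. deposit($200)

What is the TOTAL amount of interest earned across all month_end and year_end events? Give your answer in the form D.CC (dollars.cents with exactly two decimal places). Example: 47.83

Answer: 44.00

Derivation:
After 1 (deposit($1000)): balance=$2000.00 total_interest=$0.00
After 2 (deposit($200)): balance=$2200.00 total_interest=$0.00
After 3 (month_end (apply 2% monthly interest)): balance=$2244.00 total_interest=$44.00
After 4 (deposit($50)): balance=$2294.00 total_interest=$44.00
After 5 (withdraw($200)): balance=$2094.00 total_interest=$44.00
After 6 (deposit($1000)): balance=$3094.00 total_interest=$44.00
After 7 (deposit($50)): balance=$3144.00 total_interest=$44.00
After 8 (deposit($50)): balance=$3194.00 total_interest=$44.00
After 9 (deposit($50)): balance=$3244.00 total_interest=$44.00
After 10 (withdraw($200)): balance=$3044.00 total_interest=$44.00
After 11 (deposit($200)): balance=$3244.00 total_interest=$44.00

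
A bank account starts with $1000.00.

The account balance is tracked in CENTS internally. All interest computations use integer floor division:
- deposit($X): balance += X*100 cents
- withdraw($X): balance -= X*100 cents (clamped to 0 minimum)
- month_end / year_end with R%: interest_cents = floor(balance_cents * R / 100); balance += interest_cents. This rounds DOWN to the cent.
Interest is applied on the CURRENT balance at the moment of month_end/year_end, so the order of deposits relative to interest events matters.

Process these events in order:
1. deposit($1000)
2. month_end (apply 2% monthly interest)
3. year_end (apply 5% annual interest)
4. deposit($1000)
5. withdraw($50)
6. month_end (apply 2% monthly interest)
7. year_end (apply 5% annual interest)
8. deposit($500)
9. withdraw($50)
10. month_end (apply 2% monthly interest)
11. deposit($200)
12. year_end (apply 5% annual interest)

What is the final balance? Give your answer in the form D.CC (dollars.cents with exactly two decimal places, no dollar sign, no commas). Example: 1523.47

Answer: 4238.59

Derivation:
After 1 (deposit($1000)): balance=$2000.00 total_interest=$0.00
After 2 (month_end (apply 2% monthly interest)): balance=$2040.00 total_interest=$40.00
After 3 (year_end (apply 5% annual interest)): balance=$2142.00 total_interest=$142.00
After 4 (deposit($1000)): balance=$3142.00 total_interest=$142.00
After 5 (withdraw($50)): balance=$3092.00 total_interest=$142.00
After 6 (month_end (apply 2% monthly interest)): balance=$3153.84 total_interest=$203.84
After 7 (year_end (apply 5% annual interest)): balance=$3311.53 total_interest=$361.53
After 8 (deposit($500)): balance=$3811.53 total_interest=$361.53
After 9 (withdraw($50)): balance=$3761.53 total_interest=$361.53
After 10 (month_end (apply 2% monthly interest)): balance=$3836.76 total_interest=$436.76
After 11 (deposit($200)): balance=$4036.76 total_interest=$436.76
After 12 (year_end (apply 5% annual interest)): balance=$4238.59 total_interest=$638.59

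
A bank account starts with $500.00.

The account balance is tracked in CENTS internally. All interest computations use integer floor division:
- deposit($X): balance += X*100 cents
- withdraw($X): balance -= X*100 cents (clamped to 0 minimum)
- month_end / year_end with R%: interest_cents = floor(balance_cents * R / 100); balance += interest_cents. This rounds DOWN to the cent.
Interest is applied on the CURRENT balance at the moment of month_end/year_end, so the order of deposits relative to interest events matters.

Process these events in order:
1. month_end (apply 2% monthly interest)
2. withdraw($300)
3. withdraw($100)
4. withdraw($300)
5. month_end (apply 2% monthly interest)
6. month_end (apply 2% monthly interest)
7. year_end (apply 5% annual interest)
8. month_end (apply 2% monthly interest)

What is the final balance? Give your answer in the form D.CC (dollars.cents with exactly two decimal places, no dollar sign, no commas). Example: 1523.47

After 1 (month_end (apply 2% monthly interest)): balance=$510.00 total_interest=$10.00
After 2 (withdraw($300)): balance=$210.00 total_interest=$10.00
After 3 (withdraw($100)): balance=$110.00 total_interest=$10.00
After 4 (withdraw($300)): balance=$0.00 total_interest=$10.00
After 5 (month_end (apply 2% monthly interest)): balance=$0.00 total_interest=$10.00
After 6 (month_end (apply 2% monthly interest)): balance=$0.00 total_interest=$10.00
After 7 (year_end (apply 5% annual interest)): balance=$0.00 total_interest=$10.00
After 8 (month_end (apply 2% monthly interest)): balance=$0.00 total_interest=$10.00

Answer: 0.00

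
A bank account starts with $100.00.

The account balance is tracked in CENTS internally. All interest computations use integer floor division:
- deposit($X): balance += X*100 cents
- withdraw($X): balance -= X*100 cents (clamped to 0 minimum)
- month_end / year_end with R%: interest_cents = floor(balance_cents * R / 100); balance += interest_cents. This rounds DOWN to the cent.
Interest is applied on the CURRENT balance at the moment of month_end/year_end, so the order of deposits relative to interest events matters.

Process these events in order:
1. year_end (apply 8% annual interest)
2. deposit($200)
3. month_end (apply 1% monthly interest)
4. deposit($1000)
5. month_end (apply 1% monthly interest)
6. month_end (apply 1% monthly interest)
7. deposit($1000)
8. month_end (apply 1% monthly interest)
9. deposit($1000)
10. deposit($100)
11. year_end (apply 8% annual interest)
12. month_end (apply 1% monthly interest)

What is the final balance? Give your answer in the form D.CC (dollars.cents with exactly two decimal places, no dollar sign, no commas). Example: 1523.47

Answer: 3775.03

Derivation:
After 1 (year_end (apply 8% annual interest)): balance=$108.00 total_interest=$8.00
After 2 (deposit($200)): balance=$308.00 total_interest=$8.00
After 3 (month_end (apply 1% monthly interest)): balance=$311.08 total_interest=$11.08
After 4 (deposit($1000)): balance=$1311.08 total_interest=$11.08
After 5 (month_end (apply 1% monthly interest)): balance=$1324.19 total_interest=$24.19
After 6 (month_end (apply 1% monthly interest)): balance=$1337.43 total_interest=$37.43
After 7 (deposit($1000)): balance=$2337.43 total_interest=$37.43
After 8 (month_end (apply 1% monthly interest)): balance=$2360.80 total_interest=$60.80
After 9 (deposit($1000)): balance=$3360.80 total_interest=$60.80
After 10 (deposit($100)): balance=$3460.80 total_interest=$60.80
After 11 (year_end (apply 8% annual interest)): balance=$3737.66 total_interest=$337.66
After 12 (month_end (apply 1% monthly interest)): balance=$3775.03 total_interest=$375.03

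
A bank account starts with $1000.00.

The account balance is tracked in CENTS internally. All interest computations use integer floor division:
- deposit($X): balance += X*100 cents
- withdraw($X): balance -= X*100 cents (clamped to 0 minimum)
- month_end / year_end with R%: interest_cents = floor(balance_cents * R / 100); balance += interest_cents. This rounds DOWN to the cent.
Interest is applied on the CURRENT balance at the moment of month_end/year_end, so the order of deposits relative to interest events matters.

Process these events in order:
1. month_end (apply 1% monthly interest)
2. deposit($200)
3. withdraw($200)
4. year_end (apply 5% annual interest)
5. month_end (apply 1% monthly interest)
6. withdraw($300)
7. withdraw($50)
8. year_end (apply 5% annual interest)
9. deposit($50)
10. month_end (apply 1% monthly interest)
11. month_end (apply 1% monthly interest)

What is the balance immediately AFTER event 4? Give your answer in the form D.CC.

After 1 (month_end (apply 1% monthly interest)): balance=$1010.00 total_interest=$10.00
After 2 (deposit($200)): balance=$1210.00 total_interest=$10.00
After 3 (withdraw($200)): balance=$1010.00 total_interest=$10.00
After 4 (year_end (apply 5% annual interest)): balance=$1060.50 total_interest=$60.50

Answer: 1060.50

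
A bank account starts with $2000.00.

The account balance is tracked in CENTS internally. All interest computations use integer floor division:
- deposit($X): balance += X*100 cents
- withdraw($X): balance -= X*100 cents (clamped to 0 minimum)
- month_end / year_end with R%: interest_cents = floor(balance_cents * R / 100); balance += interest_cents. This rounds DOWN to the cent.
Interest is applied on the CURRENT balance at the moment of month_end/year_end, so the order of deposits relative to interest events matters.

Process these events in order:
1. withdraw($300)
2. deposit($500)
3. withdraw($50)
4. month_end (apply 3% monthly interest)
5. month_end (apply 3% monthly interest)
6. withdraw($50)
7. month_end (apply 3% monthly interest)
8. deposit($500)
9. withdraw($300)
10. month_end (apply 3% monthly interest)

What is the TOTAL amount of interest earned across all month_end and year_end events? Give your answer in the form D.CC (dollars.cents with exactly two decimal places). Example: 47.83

Answer: 272.78

Derivation:
After 1 (withdraw($300)): balance=$1700.00 total_interest=$0.00
After 2 (deposit($500)): balance=$2200.00 total_interest=$0.00
After 3 (withdraw($50)): balance=$2150.00 total_interest=$0.00
After 4 (month_end (apply 3% monthly interest)): balance=$2214.50 total_interest=$64.50
After 5 (month_end (apply 3% monthly interest)): balance=$2280.93 total_interest=$130.93
After 6 (withdraw($50)): balance=$2230.93 total_interest=$130.93
After 7 (month_end (apply 3% monthly interest)): balance=$2297.85 total_interest=$197.85
After 8 (deposit($500)): balance=$2797.85 total_interest=$197.85
After 9 (withdraw($300)): balance=$2497.85 total_interest=$197.85
After 10 (month_end (apply 3% monthly interest)): balance=$2572.78 total_interest=$272.78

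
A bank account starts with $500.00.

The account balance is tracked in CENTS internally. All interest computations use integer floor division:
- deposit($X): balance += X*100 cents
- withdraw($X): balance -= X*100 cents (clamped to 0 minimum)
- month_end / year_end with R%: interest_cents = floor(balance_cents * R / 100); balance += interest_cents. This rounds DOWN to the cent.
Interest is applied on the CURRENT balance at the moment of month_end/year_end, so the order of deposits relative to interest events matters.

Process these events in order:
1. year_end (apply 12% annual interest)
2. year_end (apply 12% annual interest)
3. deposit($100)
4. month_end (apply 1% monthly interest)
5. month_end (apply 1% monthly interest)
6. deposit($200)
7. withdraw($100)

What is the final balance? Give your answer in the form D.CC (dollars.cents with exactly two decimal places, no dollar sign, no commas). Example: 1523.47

After 1 (year_end (apply 12% annual interest)): balance=$560.00 total_interest=$60.00
After 2 (year_end (apply 12% annual interest)): balance=$627.20 total_interest=$127.20
After 3 (deposit($100)): balance=$727.20 total_interest=$127.20
After 4 (month_end (apply 1% monthly interest)): balance=$734.47 total_interest=$134.47
After 5 (month_end (apply 1% monthly interest)): balance=$741.81 total_interest=$141.81
After 6 (deposit($200)): balance=$941.81 total_interest=$141.81
After 7 (withdraw($100)): balance=$841.81 total_interest=$141.81

Answer: 841.81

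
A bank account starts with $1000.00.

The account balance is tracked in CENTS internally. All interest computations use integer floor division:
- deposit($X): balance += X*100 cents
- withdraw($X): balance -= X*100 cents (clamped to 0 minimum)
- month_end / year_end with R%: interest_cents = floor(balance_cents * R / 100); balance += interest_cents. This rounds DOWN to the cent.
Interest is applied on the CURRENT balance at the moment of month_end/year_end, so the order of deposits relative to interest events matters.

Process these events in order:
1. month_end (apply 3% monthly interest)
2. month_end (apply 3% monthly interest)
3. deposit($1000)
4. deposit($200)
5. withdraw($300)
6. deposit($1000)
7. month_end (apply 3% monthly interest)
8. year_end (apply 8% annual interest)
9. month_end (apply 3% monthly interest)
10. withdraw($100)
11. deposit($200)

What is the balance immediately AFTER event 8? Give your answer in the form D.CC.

Answer: 3293.69

Derivation:
After 1 (month_end (apply 3% monthly interest)): balance=$1030.00 total_interest=$30.00
After 2 (month_end (apply 3% monthly interest)): balance=$1060.90 total_interest=$60.90
After 3 (deposit($1000)): balance=$2060.90 total_interest=$60.90
After 4 (deposit($200)): balance=$2260.90 total_interest=$60.90
After 5 (withdraw($300)): balance=$1960.90 total_interest=$60.90
After 6 (deposit($1000)): balance=$2960.90 total_interest=$60.90
After 7 (month_end (apply 3% monthly interest)): balance=$3049.72 total_interest=$149.72
After 8 (year_end (apply 8% annual interest)): balance=$3293.69 total_interest=$393.69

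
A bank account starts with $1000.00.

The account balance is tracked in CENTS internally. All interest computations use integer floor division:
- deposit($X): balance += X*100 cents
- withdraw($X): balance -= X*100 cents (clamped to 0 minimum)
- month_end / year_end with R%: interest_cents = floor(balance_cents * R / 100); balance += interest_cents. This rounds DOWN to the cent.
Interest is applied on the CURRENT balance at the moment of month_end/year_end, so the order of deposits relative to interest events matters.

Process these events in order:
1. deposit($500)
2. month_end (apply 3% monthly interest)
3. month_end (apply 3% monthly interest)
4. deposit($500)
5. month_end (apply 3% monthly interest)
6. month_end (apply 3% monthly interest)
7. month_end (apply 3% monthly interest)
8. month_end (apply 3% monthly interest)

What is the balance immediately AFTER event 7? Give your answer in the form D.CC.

After 1 (deposit($500)): balance=$1500.00 total_interest=$0.00
After 2 (month_end (apply 3% monthly interest)): balance=$1545.00 total_interest=$45.00
After 3 (month_end (apply 3% monthly interest)): balance=$1591.35 total_interest=$91.35
After 4 (deposit($500)): balance=$2091.35 total_interest=$91.35
After 5 (month_end (apply 3% monthly interest)): balance=$2154.09 total_interest=$154.09
After 6 (month_end (apply 3% monthly interest)): balance=$2218.71 total_interest=$218.71
After 7 (month_end (apply 3% monthly interest)): balance=$2285.27 total_interest=$285.27

Answer: 2285.27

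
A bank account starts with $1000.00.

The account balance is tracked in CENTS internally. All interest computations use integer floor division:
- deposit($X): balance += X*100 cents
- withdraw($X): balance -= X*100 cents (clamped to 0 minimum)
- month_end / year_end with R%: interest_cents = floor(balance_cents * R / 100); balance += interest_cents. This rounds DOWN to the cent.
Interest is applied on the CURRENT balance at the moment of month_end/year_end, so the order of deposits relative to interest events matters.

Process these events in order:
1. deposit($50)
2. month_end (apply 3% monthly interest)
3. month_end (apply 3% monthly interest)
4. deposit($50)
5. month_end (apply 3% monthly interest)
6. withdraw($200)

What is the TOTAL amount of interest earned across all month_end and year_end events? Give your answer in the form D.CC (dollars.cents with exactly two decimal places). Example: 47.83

Answer: 98.85

Derivation:
After 1 (deposit($50)): balance=$1050.00 total_interest=$0.00
After 2 (month_end (apply 3% monthly interest)): balance=$1081.50 total_interest=$31.50
After 3 (month_end (apply 3% monthly interest)): balance=$1113.94 total_interest=$63.94
After 4 (deposit($50)): balance=$1163.94 total_interest=$63.94
After 5 (month_end (apply 3% monthly interest)): balance=$1198.85 total_interest=$98.85
After 6 (withdraw($200)): balance=$998.85 total_interest=$98.85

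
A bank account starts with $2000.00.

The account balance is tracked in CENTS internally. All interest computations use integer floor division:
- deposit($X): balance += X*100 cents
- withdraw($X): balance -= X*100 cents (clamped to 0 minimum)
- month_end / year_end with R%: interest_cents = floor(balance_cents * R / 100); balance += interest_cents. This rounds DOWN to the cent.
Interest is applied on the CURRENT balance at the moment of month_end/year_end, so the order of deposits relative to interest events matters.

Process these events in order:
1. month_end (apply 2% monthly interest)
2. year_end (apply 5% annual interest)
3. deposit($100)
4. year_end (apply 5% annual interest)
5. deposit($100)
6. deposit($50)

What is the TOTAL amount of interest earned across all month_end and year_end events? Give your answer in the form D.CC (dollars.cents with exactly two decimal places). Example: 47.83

After 1 (month_end (apply 2% monthly interest)): balance=$2040.00 total_interest=$40.00
After 2 (year_end (apply 5% annual interest)): balance=$2142.00 total_interest=$142.00
After 3 (deposit($100)): balance=$2242.00 total_interest=$142.00
After 4 (year_end (apply 5% annual interest)): balance=$2354.10 total_interest=$254.10
After 5 (deposit($100)): balance=$2454.10 total_interest=$254.10
After 6 (deposit($50)): balance=$2504.10 total_interest=$254.10

Answer: 254.10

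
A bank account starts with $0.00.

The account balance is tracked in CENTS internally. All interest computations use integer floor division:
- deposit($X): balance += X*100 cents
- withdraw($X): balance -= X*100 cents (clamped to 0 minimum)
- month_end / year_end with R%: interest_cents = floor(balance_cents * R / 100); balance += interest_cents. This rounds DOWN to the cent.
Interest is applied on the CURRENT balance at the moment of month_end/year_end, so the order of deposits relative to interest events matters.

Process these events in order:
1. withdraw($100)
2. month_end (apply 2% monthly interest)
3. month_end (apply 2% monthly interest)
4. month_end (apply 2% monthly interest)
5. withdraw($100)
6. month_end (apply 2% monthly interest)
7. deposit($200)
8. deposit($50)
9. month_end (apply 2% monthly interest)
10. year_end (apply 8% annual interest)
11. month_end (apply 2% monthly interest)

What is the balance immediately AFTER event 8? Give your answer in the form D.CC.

After 1 (withdraw($100)): balance=$0.00 total_interest=$0.00
After 2 (month_end (apply 2% monthly interest)): balance=$0.00 total_interest=$0.00
After 3 (month_end (apply 2% monthly interest)): balance=$0.00 total_interest=$0.00
After 4 (month_end (apply 2% monthly interest)): balance=$0.00 total_interest=$0.00
After 5 (withdraw($100)): balance=$0.00 total_interest=$0.00
After 6 (month_end (apply 2% monthly interest)): balance=$0.00 total_interest=$0.00
After 7 (deposit($200)): balance=$200.00 total_interest=$0.00
After 8 (deposit($50)): balance=$250.00 total_interest=$0.00

Answer: 250.00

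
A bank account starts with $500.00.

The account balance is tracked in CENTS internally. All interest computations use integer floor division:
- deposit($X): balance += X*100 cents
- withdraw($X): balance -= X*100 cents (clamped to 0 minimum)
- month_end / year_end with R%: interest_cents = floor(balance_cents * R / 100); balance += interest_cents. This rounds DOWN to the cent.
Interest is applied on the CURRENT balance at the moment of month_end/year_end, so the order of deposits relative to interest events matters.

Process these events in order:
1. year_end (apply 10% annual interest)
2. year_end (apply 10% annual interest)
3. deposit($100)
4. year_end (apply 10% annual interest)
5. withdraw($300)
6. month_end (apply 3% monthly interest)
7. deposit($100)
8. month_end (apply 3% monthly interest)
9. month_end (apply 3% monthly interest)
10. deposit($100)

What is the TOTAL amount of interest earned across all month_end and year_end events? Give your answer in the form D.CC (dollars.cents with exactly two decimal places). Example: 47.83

After 1 (year_end (apply 10% annual interest)): balance=$550.00 total_interest=$50.00
After 2 (year_end (apply 10% annual interest)): balance=$605.00 total_interest=$105.00
After 3 (deposit($100)): balance=$705.00 total_interest=$105.00
After 4 (year_end (apply 10% annual interest)): balance=$775.50 total_interest=$175.50
After 5 (withdraw($300)): balance=$475.50 total_interest=$175.50
After 6 (month_end (apply 3% monthly interest)): balance=$489.76 total_interest=$189.76
After 7 (deposit($100)): balance=$589.76 total_interest=$189.76
After 8 (month_end (apply 3% monthly interest)): balance=$607.45 total_interest=$207.45
After 9 (month_end (apply 3% monthly interest)): balance=$625.67 total_interest=$225.67
After 10 (deposit($100)): balance=$725.67 total_interest=$225.67

Answer: 225.67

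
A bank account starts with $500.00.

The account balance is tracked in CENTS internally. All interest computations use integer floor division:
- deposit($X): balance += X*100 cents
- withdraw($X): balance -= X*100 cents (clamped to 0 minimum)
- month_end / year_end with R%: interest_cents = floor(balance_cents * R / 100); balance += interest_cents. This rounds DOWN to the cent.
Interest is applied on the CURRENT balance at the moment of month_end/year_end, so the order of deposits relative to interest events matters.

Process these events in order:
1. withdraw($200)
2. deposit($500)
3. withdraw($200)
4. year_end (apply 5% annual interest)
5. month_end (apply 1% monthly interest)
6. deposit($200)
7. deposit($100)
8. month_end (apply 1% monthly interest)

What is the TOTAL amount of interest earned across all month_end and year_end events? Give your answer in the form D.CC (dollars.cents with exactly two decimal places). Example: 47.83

After 1 (withdraw($200)): balance=$300.00 total_interest=$0.00
After 2 (deposit($500)): balance=$800.00 total_interest=$0.00
After 3 (withdraw($200)): balance=$600.00 total_interest=$0.00
After 4 (year_end (apply 5% annual interest)): balance=$630.00 total_interest=$30.00
After 5 (month_end (apply 1% monthly interest)): balance=$636.30 total_interest=$36.30
After 6 (deposit($200)): balance=$836.30 total_interest=$36.30
After 7 (deposit($100)): balance=$936.30 total_interest=$36.30
After 8 (month_end (apply 1% monthly interest)): balance=$945.66 total_interest=$45.66

Answer: 45.66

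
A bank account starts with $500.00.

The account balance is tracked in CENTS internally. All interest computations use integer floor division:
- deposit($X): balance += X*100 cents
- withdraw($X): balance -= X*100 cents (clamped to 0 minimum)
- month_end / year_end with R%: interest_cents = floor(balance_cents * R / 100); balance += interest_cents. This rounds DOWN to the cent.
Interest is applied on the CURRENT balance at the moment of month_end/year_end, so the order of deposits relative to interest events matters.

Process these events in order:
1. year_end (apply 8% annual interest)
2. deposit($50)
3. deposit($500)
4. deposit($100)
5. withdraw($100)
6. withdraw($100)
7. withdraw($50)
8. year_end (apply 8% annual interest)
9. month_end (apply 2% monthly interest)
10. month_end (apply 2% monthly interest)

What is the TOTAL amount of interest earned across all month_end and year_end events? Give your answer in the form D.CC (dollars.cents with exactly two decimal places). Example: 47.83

Answer: 156.21

Derivation:
After 1 (year_end (apply 8% annual interest)): balance=$540.00 total_interest=$40.00
After 2 (deposit($50)): balance=$590.00 total_interest=$40.00
After 3 (deposit($500)): balance=$1090.00 total_interest=$40.00
After 4 (deposit($100)): balance=$1190.00 total_interest=$40.00
After 5 (withdraw($100)): balance=$1090.00 total_interest=$40.00
After 6 (withdraw($100)): balance=$990.00 total_interest=$40.00
After 7 (withdraw($50)): balance=$940.00 total_interest=$40.00
After 8 (year_end (apply 8% annual interest)): balance=$1015.20 total_interest=$115.20
After 9 (month_end (apply 2% monthly interest)): balance=$1035.50 total_interest=$135.50
After 10 (month_end (apply 2% monthly interest)): balance=$1056.21 total_interest=$156.21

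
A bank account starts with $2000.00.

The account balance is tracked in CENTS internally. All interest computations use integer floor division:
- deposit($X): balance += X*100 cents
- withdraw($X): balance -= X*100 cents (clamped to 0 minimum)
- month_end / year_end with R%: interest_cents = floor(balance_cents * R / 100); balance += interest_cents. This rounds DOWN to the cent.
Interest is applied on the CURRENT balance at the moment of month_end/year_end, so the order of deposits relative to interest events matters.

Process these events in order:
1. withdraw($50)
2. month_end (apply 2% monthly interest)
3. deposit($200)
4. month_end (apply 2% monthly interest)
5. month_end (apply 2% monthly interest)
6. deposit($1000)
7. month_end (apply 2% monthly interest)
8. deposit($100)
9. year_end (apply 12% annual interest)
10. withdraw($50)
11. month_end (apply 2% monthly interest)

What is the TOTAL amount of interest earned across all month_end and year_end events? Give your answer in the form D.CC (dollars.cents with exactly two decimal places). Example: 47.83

After 1 (withdraw($50)): balance=$1950.00 total_interest=$0.00
After 2 (month_end (apply 2% monthly interest)): balance=$1989.00 total_interest=$39.00
After 3 (deposit($200)): balance=$2189.00 total_interest=$39.00
After 4 (month_end (apply 2% monthly interest)): balance=$2232.78 total_interest=$82.78
After 5 (month_end (apply 2% monthly interest)): balance=$2277.43 total_interest=$127.43
After 6 (deposit($1000)): balance=$3277.43 total_interest=$127.43
After 7 (month_end (apply 2% monthly interest)): balance=$3342.97 total_interest=$192.97
After 8 (deposit($100)): balance=$3442.97 total_interest=$192.97
After 9 (year_end (apply 12% annual interest)): balance=$3856.12 total_interest=$606.12
After 10 (withdraw($50)): balance=$3806.12 total_interest=$606.12
After 11 (month_end (apply 2% monthly interest)): balance=$3882.24 total_interest=$682.24

Answer: 682.24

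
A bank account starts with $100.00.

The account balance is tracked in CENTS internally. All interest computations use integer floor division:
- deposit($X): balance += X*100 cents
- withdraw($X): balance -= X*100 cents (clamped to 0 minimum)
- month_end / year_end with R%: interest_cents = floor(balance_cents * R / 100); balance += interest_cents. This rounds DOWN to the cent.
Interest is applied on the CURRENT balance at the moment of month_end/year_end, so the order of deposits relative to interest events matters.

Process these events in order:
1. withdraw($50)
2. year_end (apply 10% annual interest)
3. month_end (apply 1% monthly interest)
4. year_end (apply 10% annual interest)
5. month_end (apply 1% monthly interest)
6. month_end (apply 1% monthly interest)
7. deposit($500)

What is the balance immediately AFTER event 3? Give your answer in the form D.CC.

Answer: 55.55

Derivation:
After 1 (withdraw($50)): balance=$50.00 total_interest=$0.00
After 2 (year_end (apply 10% annual interest)): balance=$55.00 total_interest=$5.00
After 3 (month_end (apply 1% monthly interest)): balance=$55.55 total_interest=$5.55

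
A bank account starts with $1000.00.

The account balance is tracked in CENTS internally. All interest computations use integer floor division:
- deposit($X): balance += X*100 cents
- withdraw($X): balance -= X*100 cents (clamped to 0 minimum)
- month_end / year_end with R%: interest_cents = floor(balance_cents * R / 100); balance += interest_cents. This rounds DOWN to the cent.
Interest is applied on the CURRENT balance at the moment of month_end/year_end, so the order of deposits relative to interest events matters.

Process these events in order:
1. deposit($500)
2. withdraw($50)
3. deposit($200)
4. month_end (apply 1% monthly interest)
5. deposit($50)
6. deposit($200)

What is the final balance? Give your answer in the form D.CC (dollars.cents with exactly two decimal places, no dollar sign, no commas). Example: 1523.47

Answer: 1916.50

Derivation:
After 1 (deposit($500)): balance=$1500.00 total_interest=$0.00
After 2 (withdraw($50)): balance=$1450.00 total_interest=$0.00
After 3 (deposit($200)): balance=$1650.00 total_interest=$0.00
After 4 (month_end (apply 1% monthly interest)): balance=$1666.50 total_interest=$16.50
After 5 (deposit($50)): balance=$1716.50 total_interest=$16.50
After 6 (deposit($200)): balance=$1916.50 total_interest=$16.50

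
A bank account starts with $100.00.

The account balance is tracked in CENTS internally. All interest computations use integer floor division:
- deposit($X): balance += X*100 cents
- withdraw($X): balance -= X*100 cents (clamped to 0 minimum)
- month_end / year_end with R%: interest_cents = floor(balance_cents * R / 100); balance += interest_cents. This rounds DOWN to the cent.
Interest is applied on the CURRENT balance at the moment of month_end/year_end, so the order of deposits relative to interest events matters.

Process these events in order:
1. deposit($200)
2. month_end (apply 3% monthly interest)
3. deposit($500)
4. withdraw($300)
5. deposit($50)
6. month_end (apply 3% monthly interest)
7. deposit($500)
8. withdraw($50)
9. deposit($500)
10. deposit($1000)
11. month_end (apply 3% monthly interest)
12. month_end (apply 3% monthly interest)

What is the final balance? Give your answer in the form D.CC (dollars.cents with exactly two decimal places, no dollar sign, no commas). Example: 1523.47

Answer: 2679.58

Derivation:
After 1 (deposit($200)): balance=$300.00 total_interest=$0.00
After 2 (month_end (apply 3% monthly interest)): balance=$309.00 total_interest=$9.00
After 3 (deposit($500)): balance=$809.00 total_interest=$9.00
After 4 (withdraw($300)): balance=$509.00 total_interest=$9.00
After 5 (deposit($50)): balance=$559.00 total_interest=$9.00
After 6 (month_end (apply 3% monthly interest)): balance=$575.77 total_interest=$25.77
After 7 (deposit($500)): balance=$1075.77 total_interest=$25.77
After 8 (withdraw($50)): balance=$1025.77 total_interest=$25.77
After 9 (deposit($500)): balance=$1525.77 total_interest=$25.77
After 10 (deposit($1000)): balance=$2525.77 total_interest=$25.77
After 11 (month_end (apply 3% monthly interest)): balance=$2601.54 total_interest=$101.54
After 12 (month_end (apply 3% monthly interest)): balance=$2679.58 total_interest=$179.58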